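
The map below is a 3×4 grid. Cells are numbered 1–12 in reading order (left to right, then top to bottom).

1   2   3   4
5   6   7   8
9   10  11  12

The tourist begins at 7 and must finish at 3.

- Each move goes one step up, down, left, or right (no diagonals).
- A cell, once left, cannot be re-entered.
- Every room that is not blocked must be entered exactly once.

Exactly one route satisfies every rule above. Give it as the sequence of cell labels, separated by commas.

Need to visit all 12 open cells exactly once, starting at 7 and ending at 3.
Cell 4 has only two open neighbours (8 and 3), so the path must pass straight through it: one of those is the cell it's entered from and the other is where it exits.
Route from 7: left 1 to 6, up 1 to 2, left 1 to 1, down 2 to 9, right 3 to 12, up 2 to 4, left 1 to 3 — 11 moves in all.
Check: all 12 open cells covered.

7, 6, 2, 1, 5, 9, 10, 11, 12, 8, 4, 3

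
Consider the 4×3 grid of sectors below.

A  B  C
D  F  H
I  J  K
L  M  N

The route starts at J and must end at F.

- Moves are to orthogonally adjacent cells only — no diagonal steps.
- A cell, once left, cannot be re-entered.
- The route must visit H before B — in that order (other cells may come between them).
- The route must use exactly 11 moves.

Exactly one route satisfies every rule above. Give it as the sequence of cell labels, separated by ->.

J -> I -> L -> M -> N -> K -> H -> C -> B -> A -> D -> F

The waypoints must appear in the order H, B, with no cell reused.
Route from J: left to I, down to L, 2× right (reaching N), 3× up (reaching C), 2× left (reaching A), down to D, right to F — 11 moves in all.
Check: order respected (H at step 6, B at step 8); 11 moves as required.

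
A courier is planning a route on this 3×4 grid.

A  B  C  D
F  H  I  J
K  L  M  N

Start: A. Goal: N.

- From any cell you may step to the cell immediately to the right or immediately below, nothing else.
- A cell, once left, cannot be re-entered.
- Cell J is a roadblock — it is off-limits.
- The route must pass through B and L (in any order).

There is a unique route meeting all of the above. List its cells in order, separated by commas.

A, B, H, L, M, N

Moves only go right or down, so the column and row indices never decrease.
Route from A: right 1 to B, down 2 to L, right 2 to N — 5 moves in all.
Check: all required cells visited.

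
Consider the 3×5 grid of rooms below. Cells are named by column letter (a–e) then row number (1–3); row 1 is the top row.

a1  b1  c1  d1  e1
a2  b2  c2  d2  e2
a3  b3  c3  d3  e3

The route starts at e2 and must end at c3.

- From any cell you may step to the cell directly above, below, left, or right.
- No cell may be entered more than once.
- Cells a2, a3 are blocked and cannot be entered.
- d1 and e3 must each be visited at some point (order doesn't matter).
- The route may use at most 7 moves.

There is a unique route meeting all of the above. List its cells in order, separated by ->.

e2 -> e3 -> d3 -> d2 -> d1 -> c1 -> c2 -> c3

Any route must reach d1 and e3 and still end at c3 within 7 moves, so the order of the required stops is forced.
Route from e2: down to e3, left to d3, 2× up (reaching d1), left to c1, 2× down (reaching c3) — 7 moves in all.
Check: all required cells visited; 7 ≤ 7 moves.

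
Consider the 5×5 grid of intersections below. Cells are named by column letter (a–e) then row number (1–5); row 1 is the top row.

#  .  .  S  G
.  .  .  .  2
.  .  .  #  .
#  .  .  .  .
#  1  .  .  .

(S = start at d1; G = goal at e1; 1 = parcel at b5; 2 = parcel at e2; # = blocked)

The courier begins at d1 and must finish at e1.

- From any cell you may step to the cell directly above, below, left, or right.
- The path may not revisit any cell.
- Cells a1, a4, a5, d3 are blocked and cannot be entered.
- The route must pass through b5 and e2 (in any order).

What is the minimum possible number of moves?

13

Any route passes through b5 and e2 in some order between d1 and e1. Summing Manhattan distances along each leg and taking the cheapest ordering (d1 → b5 → e2 → e1) gives a lower bound of 6 + 6 + 1 = 13 moves.
A route of 13 moves achieves this: d1 → d2 → c2 → c3 → c4 → b4 → b5 → c5 → d5 → d4 → e4 → e3 → e2 → e1.
Since 13 matches the lower bound, it is optimal.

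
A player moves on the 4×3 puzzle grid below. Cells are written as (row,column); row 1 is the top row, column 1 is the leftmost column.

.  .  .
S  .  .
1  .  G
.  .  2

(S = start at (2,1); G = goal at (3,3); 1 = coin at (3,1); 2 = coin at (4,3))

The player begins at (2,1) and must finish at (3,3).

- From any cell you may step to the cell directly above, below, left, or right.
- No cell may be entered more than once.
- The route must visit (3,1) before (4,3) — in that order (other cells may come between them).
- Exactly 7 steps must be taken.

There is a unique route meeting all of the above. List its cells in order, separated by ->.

(2,1) -> (2,2) -> (3,2) -> (3,1) -> (4,1) -> (4,2) -> (4,3) -> (3,3)

The waypoints must appear in the order (3,1), (4,3), with no cell reused.
Route from (2,1): right to (2,2), down to (3,2), left to (3,1), down to (4,1), 2× right (reaching (4,3)), up to (3,3) — 7 moves in all.
Check: order respected (1 at step 3, 2 at step 6); 7 moves as required.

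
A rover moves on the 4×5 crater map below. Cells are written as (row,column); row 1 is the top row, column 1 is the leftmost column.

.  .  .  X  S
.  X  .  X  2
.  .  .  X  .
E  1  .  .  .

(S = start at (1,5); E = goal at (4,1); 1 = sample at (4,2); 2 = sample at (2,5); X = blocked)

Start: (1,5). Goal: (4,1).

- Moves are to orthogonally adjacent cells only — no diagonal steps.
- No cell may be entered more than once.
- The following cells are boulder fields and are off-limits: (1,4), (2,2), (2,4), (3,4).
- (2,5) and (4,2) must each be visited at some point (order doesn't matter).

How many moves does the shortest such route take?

7

Any route passes through (2,5) and (4,2) in some order between (1,5) and (4,1). Summing Manhattan distances along each leg and taking the cheapest ordering ((1,5) → (2,5) → (4,2) → (4,1)) gives a lower bound of 1 + 5 + 1 = 7 moves.
A route of 7 moves achieves this: (1,5) → (2,5) → (3,5) → (4,5) → (4,4) → (4,3) → (4,2) → (4,1).
Since 7 matches the lower bound, it is optimal.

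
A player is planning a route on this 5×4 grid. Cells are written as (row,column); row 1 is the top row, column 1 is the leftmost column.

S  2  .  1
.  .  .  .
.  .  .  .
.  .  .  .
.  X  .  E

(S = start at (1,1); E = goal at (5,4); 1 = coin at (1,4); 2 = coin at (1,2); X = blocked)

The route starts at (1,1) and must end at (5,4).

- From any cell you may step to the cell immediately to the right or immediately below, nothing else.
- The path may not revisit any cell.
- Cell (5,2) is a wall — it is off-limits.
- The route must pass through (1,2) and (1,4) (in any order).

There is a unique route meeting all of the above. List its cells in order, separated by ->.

(1,1) -> (1,2) -> (1,3) -> (1,4) -> (2,4) -> (3,4) -> (4,4) -> (5,4)

Moves only go right or down, so the column and row indices never decrease.
Route from (1,1): right 3 to (1,4), down 4 to (5,4) — 7 moves in all.
Check: all required cells visited.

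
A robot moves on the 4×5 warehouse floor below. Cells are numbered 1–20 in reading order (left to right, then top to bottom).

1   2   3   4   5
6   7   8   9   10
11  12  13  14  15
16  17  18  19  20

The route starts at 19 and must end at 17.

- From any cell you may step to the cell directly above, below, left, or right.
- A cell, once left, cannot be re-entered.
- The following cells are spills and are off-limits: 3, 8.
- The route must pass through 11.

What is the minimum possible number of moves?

6

Any route passes through 11 somewhere between 19 and 17. Summing Manhattan distances along the two legs (19 → 11 → 17) gives a lower bound of 4 + 2 = 6 moves.
A route of 6 moves achieves this: 19 → 14 → 13 → 12 → 11 → 16 → 17.
Since 6 matches the lower bound, it is optimal.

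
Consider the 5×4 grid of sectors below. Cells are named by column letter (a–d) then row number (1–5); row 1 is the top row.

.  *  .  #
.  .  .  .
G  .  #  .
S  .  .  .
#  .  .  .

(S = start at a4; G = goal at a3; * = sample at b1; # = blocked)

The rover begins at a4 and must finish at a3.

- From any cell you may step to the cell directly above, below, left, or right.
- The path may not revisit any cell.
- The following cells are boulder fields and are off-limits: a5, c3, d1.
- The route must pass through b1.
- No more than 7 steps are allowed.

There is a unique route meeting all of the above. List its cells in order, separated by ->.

a4 -> b4 -> b3 -> b2 -> b1 -> a1 -> a2 -> a3

Any route must reach b1 and still end at a3 within 7 moves, so the order of the required stops is forced.
Route from a4: right to b4, 3× up (reaching b1), left to a1, 2× down (reaching a3) — 7 moves in all.
Check: all required cells visited; 7 ≤ 7 moves.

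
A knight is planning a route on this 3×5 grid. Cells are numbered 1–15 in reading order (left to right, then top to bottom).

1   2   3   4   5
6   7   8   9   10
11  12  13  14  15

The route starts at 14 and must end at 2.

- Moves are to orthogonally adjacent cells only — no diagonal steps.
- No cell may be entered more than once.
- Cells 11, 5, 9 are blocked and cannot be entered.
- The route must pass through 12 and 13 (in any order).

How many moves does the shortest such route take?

4

Any route passes through 12 and 13 in some order between 14 and 2. Summing Manhattan distances along each leg and taking the cheapest ordering (14 → 13 → 12 → 2) gives a lower bound of 1 + 1 + 2 = 4 moves.
A route of 4 moves achieves this: 14 → 13 → 12 → 7 → 2.
Since 4 matches the lower bound, it is optimal.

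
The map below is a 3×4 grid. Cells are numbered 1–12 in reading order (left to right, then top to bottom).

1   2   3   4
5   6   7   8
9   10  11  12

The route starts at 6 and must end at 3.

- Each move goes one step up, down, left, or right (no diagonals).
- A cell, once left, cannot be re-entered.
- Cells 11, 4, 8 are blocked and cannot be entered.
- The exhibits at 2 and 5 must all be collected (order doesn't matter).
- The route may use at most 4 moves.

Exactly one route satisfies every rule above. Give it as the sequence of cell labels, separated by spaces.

6 5 1 2 3

The 4-move cap with required stops at 2, 5 leaves no slack for detours.
Route from 6: left to 5, up to 1, 2× right (reaching 3) — 4 moves in all.
Check: all required cells visited; 4 ≤ 4 moves.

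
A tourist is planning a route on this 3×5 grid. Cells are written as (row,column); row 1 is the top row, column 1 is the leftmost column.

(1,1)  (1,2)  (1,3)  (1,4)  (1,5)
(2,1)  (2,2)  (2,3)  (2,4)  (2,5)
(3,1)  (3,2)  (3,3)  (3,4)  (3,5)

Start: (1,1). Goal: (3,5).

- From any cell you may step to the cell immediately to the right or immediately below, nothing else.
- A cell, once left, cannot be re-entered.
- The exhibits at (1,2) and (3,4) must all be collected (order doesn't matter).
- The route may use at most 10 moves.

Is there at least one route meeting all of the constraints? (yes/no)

yes

One route that works: (1,1) → (1,2) → (2,2) → (3,2) → (3,3) → (3,4) → (3,5).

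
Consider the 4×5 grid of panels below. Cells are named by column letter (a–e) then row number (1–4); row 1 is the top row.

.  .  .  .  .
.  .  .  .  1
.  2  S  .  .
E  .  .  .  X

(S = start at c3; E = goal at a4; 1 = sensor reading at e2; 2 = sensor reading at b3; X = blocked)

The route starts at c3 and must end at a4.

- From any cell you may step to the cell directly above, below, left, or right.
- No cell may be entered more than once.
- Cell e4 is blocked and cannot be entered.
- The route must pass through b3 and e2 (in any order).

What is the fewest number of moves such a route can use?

9

Any route passes through b3 and e2 in some order between c3 and a4. Summing Manhattan distances along each leg and taking the cheapest ordering (c3 → e2 → b3 → a4) gives a lower bound of 3 + 4 + 2 = 9 moves.
A route of 9 moves achieves this: c3 → d3 → e3 → e2 → d2 → c2 → b2 → b3 → b4 → a4.
Since 9 matches the lower bound, it is optimal.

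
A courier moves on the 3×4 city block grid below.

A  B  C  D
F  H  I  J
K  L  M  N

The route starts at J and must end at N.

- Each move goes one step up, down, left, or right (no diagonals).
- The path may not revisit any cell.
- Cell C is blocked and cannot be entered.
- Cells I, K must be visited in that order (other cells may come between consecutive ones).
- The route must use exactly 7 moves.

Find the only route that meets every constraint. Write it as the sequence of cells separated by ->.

J -> I -> H -> F -> K -> L -> M -> N

The waypoints must appear in the order I, K, with no cell reused.
Route from J: 3× left (reaching F), down to K, 3× right (reaching N) — 7 moves in all.
Check: order respected (I at step 1, K at step 4); 7 moves as required.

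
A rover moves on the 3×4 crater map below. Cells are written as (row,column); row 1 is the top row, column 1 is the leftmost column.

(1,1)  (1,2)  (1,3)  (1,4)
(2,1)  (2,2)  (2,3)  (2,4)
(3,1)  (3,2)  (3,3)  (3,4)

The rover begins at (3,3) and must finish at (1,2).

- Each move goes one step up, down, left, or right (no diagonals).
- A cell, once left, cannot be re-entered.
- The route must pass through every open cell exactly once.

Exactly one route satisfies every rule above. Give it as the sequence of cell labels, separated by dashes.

Need to visit all 12 open cells exactly once, starting at (3,3) and ending at (1,2).
Cell (3,1) has only two open neighbours ((2,1) and (3,2)), so the path must pass straight through it: one of those is the cell it's entered from and the other is where it exits.
Route from (3,3): right to (3,4), 2× up (reaching (1,4)), left to (1,3), down to (2,3), left to (2,2), down to (3,2), left to (3,1), 2× up (reaching (1,1)), right to (1,2) — 11 moves in all.
Check: all 12 open cells covered.

(3,3) - (3,4) - (2,4) - (1,4) - (1,3) - (2,3) - (2,2) - (3,2) - (3,1) - (2,1) - (1,1) - (1,2)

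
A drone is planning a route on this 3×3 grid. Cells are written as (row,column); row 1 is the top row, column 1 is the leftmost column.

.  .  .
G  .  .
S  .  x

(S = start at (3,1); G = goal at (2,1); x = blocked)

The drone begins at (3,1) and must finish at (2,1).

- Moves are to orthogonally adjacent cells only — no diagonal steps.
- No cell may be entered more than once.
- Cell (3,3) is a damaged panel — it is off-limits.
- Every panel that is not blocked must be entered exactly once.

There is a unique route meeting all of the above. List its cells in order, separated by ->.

Need to visit all 8 open cells exactly once, starting at (3,1) and ending at (2,1).
Cell (1,1) has only two open neighbours ((2,1) and (1,2)), so the path must pass straight through it: one of those is the cell it's entered from and the other is where it exits.
Route from (3,1): right 1 to (3,2), up 1 to (2,2), right 1 to (2,3), up 1 to (1,3), left 2 to (1,1), down 1 to (2,1) — 7 moves in all.
Check: all 8 open cells covered.

(3,1) -> (3,2) -> (2,2) -> (2,3) -> (1,3) -> (1,2) -> (1,1) -> (2,1)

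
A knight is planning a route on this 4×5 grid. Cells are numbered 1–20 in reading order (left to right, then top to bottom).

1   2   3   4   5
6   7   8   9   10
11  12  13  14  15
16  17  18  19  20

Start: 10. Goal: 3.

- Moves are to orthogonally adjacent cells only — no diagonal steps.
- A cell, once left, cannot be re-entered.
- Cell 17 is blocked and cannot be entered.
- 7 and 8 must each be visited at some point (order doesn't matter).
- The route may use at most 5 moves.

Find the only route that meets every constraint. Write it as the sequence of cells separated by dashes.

10 - 9 - 8 - 7 - 2 - 3

The 5-move cap with required stops at 7, 8 leaves no slack for detours.
Route from 10: 3× left (reaching 7), up to 2, right to 3 — 5 moves in all.
Check: all required cells visited; 5 ≤ 5 moves.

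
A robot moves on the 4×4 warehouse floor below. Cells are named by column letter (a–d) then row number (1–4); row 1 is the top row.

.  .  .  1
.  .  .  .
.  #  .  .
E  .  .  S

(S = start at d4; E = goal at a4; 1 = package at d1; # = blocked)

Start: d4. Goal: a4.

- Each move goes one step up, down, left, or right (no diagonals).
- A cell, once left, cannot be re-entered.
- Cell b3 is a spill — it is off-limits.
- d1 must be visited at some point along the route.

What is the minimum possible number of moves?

Any route passes through d1 somewhere between d4 and a4. Summing Manhattan distances along the two legs (d4 → d1 → a4) gives a lower bound of 3 + 6 = 9 moves.
A route of 9 moves achieves this: d4 → d3 → d2 → d1 → c1 → c2 → c3 → c4 → b4 → a4.
Since 9 matches the lower bound, it is optimal.

9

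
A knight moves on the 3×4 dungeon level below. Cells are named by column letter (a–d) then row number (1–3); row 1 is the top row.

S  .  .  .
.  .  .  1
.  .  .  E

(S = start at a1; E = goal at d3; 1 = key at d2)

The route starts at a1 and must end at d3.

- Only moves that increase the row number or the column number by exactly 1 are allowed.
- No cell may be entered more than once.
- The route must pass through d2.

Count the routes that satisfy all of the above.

A right/down-only route from a1 to d3 makes exactly 2 down-moves and 3 right-moves in some order.
With no other constraints that would be C(5,2) = 10 routes.
Split at d2 and multiply the segment counts: a1→d2: 4; d2→d3: 1; product = 4.
That gives 4 routes.

4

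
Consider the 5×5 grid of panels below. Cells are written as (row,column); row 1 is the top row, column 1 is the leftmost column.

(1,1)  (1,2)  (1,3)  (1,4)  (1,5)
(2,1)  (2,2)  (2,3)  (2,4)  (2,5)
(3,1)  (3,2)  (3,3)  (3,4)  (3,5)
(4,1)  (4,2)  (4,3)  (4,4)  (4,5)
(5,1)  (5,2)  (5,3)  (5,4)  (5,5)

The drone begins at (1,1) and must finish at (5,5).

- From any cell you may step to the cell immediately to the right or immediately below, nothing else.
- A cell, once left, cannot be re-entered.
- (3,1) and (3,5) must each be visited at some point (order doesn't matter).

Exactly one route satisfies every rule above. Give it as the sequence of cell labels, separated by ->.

(1,1) -> (2,1) -> (3,1) -> (3,2) -> (3,3) -> (3,4) -> (3,5) -> (4,5) -> (5,5)

Moves only go right or down, so the column and row indices never decrease.
Route from (1,1): 2× down (reaching (3,1)), 4× right (reaching (3,5)), 2× down (reaching (5,5)) — 8 moves in all.
Check: all required cells visited.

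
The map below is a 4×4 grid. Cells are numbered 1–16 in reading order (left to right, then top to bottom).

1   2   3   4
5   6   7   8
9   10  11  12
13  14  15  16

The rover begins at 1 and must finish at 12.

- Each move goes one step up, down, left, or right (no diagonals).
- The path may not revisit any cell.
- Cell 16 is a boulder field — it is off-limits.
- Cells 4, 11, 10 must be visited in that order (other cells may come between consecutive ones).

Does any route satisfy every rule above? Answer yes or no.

no

Ignoring the required order, 25 revisit-free routes from 1 to 12 pass through all of 4, 11, and 10; the waypoint orders that occur are 10 → 11 → 4 (15); 4 → 10 → 11 (6); 10 → 4 → 11 (2); 11 → 10 → 4 (2) — never 4 → 11 → 10.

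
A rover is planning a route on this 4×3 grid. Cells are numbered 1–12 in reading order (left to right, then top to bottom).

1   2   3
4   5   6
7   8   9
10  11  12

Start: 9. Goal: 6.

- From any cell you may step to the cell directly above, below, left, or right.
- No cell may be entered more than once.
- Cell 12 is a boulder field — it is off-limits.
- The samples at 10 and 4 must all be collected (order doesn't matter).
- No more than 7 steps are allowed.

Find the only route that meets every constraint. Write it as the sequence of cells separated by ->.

The 7-move cap with required stops at 10, 4 leaves no slack for detours.
Route from 9: left to 8, down to 11, left to 10, 2× up (reaching 4), 2× right (reaching 6) — 7 moves in all.
Check: all required cells visited; 7 ≤ 7 moves.

9 -> 8 -> 11 -> 10 -> 7 -> 4 -> 5 -> 6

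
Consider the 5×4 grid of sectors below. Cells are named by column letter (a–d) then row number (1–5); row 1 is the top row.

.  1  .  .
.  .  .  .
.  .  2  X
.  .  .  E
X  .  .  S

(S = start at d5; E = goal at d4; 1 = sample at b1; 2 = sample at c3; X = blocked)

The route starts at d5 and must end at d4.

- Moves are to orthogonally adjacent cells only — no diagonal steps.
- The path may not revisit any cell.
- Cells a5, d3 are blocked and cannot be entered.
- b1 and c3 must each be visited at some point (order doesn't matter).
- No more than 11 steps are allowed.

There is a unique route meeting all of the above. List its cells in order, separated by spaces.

d5 c5 b5 b4 b3 b2 b1 c1 c2 c3 c4 d4

The 11-move cap with required stops at b1, c3 leaves no slack for detours.
Route from d5: 2× left (reaching b5), 4× up (reaching b1), right to c1, 3× down (reaching c4), right to d4 — 11 moves in all.
Check: all required cells visited; 11 ≤ 11 moves.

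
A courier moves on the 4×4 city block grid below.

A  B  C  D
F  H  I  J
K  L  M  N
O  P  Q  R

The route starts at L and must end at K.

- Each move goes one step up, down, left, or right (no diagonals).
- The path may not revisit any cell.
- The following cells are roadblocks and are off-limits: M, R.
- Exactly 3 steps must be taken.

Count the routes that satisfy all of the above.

Need simple routes of exactly 3 moves from L to K (Manhattan distance 1, so 1 moves are spent on a detour and 1 undoing it).
Enumerating: L H F K | L P O K.
That gives 2 routes.

2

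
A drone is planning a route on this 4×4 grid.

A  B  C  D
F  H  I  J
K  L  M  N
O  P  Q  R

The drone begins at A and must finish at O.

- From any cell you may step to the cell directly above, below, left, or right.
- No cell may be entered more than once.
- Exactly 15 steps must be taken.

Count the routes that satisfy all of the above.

8

Need simple routes of exactly 15 moves from A to O (Manhattan distance 3, so 6 moves are spent on a detour and 6 undoing it).
Enumerating: A F K L H B C D J I M N R Q P O | A F K L M I H B C D J N R Q P O | A F H B C D J I M N R Q P L K O | A B H F K L M I C D J N R Q P O | A B C D J N R Q M I H F K L P O | A B C D J N R Q P L M I H F K O | A B C D J I M N R Q P L H F K O | A B C D J I H F K L M N R Q P O.
That gives 8 routes.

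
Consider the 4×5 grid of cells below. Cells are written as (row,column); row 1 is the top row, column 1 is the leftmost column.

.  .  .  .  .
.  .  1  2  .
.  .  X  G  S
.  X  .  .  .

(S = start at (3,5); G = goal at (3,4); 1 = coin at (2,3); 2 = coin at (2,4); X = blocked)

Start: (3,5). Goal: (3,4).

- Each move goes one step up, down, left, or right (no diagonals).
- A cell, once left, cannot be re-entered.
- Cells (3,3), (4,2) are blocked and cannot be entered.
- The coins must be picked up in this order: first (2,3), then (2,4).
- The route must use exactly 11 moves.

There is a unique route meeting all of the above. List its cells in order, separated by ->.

(3,5) -> (2,5) -> (1,5) -> (1,4) -> (1,3) -> (1,2) -> (1,1) -> (2,1) -> (2,2) -> (2,3) -> (2,4) -> (3,4)

The waypoints must appear in the order (2,3), (2,4), with no cell reused.
Route from (3,5): up 2 to (1,5), left 4 to (1,1), down 1 to (2,1), right 3 to (2,4), down 1 to (3,4) — 11 moves in all.
Check: order respected (1 at step 9, 2 at step 10); 11 moves as required.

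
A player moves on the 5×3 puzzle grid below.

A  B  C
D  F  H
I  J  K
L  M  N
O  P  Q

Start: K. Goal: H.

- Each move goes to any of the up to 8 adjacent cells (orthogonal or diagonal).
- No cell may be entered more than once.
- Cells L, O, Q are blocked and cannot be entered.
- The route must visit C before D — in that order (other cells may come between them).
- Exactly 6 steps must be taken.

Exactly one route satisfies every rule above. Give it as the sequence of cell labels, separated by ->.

The waypoints must appear in the order C, D, with no cell reused.
Route from K: up-left to F, up-right to C, left to B, down-left to D, down-right to J, up-right to H — 6 moves in all.
Check: order respected (C at step 2, D at step 4); 6 moves as required.

K -> F -> C -> B -> D -> J -> H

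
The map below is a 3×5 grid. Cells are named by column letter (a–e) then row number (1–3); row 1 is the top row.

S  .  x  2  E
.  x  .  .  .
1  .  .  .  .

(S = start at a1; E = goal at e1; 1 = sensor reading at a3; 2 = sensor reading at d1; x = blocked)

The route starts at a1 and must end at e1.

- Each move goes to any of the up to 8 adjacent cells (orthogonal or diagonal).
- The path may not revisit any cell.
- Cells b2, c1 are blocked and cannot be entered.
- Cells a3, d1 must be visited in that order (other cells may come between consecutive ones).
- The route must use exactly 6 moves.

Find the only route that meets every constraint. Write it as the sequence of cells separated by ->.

a1 -> a2 -> a3 -> b3 -> c2 -> d1 -> e1

The waypoints must appear in the order a3, d1, with no cell reused.
Route from a1: down 2 to a3, right 1 to b3, up-right 2 to d1, right 1 to e1 — 6 moves in all.
Check: order respected (1 at step 2, 2 at step 5); 6 moves as required.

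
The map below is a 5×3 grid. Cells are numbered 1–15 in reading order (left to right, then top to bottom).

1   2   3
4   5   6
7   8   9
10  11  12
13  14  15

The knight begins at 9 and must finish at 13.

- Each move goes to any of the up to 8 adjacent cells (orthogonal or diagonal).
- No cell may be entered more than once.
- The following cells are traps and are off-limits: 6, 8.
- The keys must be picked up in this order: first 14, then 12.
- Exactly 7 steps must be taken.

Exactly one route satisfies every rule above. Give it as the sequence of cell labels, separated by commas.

9, 5, 7, 10, 14, 12, 11, 13

The waypoints must appear in the order 14, 12, with no cell reused.
Route from 9: up-left to 5, down-left to 7, down to 10, down-right to 14, up-right to 12, left to 11, down-left to 13 — 7 moves in all.
Check: order respected (14 at step 4, 12 at step 5); 7 moves as required.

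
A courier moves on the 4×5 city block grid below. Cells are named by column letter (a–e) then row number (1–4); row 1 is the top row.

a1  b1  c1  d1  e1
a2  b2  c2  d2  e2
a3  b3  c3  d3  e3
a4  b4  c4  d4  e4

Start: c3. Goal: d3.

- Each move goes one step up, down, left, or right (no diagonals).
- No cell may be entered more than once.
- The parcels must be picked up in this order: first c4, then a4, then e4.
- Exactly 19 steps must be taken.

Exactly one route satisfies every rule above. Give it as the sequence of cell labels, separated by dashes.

The waypoints must appear in the order c4, a4, e4, with no cell reused.
Route from c3: down 1 to c4, left 2 to a4, up 1 to a3, right 1 to b3, up 1 to b2, left 1 to a2, up 1 to a1, right 2 to c1, down 1 to c2, right 1 to d2, up 1 to d1, right 1 to e1, down 3 to e4, left 1 to d4, up 1 to d3 — 19 moves in all.
Check: order respected (c4 at step 1, a4 at step 3, e4 at step 17); 19 moves as required.

c3 - c4 - b4 - a4 - a3 - b3 - b2 - a2 - a1 - b1 - c1 - c2 - d2 - d1 - e1 - e2 - e3 - e4 - d4 - d3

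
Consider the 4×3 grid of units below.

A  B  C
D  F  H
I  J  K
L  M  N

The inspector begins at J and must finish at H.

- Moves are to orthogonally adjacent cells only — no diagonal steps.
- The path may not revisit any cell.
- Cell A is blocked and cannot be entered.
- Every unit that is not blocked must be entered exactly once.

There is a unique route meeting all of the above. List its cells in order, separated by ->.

J -> K -> N -> M -> L -> I -> D -> F -> B -> C -> H

Need to visit all 11 open cells exactly once, starting at J and ending at H.
Cell B has only two open neighbours (F and C), so the path must pass straight through it: one of those is the cell it's entered from and the other is where it exits.
Route from J: right to K, down to N, 2× left (reaching L), 2× up (reaching D), right to F, up to B, right to C, down to H — 10 moves in all.
Check: all 11 open cells covered.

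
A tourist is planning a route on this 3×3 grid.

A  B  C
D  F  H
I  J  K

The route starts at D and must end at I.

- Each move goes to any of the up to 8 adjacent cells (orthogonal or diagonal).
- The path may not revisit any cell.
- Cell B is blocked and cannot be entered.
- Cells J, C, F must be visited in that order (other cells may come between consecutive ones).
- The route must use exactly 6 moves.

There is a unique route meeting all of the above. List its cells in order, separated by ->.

The waypoints must appear in the order J, C, F, with no cell reused.
Route from D: down-right to J, right to K, 2× up (reaching C), 2× down-left (reaching I) — 6 moves in all.
Check: order respected (J at step 1, C at step 4, F at step 5); 6 moves as required.

D -> J -> K -> H -> C -> F -> I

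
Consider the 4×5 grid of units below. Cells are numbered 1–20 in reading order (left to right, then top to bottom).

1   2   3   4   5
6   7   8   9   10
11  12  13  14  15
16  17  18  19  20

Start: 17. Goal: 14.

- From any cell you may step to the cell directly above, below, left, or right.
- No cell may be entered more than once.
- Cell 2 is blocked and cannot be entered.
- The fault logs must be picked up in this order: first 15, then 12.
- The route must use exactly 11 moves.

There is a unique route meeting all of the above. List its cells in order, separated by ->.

The waypoints must appear in the order 15, 12, with no cell reused.
Route from 17: 3× right (reaching 20), 2× up (reaching 10), 3× left (reaching 7), down to 12, 2× right (reaching 14) — 11 moves in all.
Check: order respected (15 at step 4, 12 at step 9); 11 moves as required.

17 -> 18 -> 19 -> 20 -> 15 -> 10 -> 9 -> 8 -> 7 -> 12 -> 13 -> 14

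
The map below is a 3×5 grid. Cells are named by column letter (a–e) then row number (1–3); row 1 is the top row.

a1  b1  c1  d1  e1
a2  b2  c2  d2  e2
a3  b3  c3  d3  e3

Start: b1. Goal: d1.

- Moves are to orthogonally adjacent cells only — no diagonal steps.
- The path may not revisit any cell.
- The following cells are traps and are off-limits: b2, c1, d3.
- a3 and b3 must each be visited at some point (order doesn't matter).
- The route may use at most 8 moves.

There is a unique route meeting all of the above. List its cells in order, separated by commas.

b1, a1, a2, a3, b3, c3, c2, d2, d1

The 8-move cap with required stops at a3, b3 leaves no slack for detours.
Route from b1: left to a1, 2× down (reaching a3), 2× right (reaching c3), up to c2, right to d2, up to d1 — 8 moves in all.
Check: all required cells visited; 8 ≤ 8 moves.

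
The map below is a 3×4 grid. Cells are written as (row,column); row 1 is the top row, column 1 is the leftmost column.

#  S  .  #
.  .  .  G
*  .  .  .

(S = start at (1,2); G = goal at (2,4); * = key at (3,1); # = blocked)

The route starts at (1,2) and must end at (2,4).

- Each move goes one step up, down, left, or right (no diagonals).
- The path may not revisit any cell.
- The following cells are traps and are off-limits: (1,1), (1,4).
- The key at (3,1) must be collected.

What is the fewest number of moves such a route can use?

7

Any route passes through (3,1) somewhere between (1,2) and (2,4). Summing Manhattan distances along the two legs ((1,2) → (3,1) → (2,4)) gives a lower bound of 3 + 4 = 7 moves.
A route of 7 moves achieves this: (1,2) → (2,2) → (2,1) → (3,1) → (3,2) → (3,3) → (2,3) → (2,4).
Since 7 matches the lower bound, it is optimal.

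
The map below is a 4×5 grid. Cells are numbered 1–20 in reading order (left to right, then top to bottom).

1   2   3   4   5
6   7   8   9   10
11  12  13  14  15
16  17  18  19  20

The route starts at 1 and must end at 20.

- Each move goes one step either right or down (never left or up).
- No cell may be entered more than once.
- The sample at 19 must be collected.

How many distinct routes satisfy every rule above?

A right/down-only route from 1 to 20 makes exactly 3 down-moves and 4 right-moves in some order.
With no other constraints that would be C(7,3) = 35 routes.
Split at 19 and multiply the segment counts: 1→19: 20; 19→20: 1; product = 20.
That gives 20 routes.

20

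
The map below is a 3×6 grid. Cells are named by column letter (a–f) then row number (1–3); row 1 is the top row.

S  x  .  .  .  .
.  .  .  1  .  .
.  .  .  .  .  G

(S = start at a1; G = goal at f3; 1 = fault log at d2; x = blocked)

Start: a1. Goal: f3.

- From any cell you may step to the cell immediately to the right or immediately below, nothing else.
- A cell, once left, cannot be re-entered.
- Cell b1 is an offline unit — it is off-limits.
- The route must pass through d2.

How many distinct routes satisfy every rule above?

A right/down-only route from a1 to f3 makes exactly 2 down-moves and 5 right-moves in some order.
With no other constraints that would be C(7,2) = 21 routes.
Split at d2 and multiply the segment counts (each segment already excludes blocked cells): a1→d2: 1; d2→f3: 3; product = 3.
That gives 3 routes.

3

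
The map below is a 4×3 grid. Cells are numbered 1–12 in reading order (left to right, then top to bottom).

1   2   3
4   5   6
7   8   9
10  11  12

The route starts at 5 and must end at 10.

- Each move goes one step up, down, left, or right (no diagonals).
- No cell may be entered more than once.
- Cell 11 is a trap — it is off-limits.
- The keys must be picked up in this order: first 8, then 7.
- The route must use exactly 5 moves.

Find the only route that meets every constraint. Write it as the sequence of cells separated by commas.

5, 6, 9, 8, 7, 10

The waypoints must appear in the order 8, 7, with no cell reused.
Route from 5: right to 6, down to 9, 2× left (reaching 7), down to 10 — 5 moves in all.
Check: order respected (8 at step 3, 7 at step 4); 5 moves as required.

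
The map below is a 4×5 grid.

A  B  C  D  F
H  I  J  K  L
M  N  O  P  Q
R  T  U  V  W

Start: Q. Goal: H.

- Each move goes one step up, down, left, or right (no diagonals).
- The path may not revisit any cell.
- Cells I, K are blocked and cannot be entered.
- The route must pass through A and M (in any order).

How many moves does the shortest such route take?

Any route passes through A and M in some order between Q and H. Summing Manhattan distances along each leg and taking the cheapest ordering (Q → M → A → H) gives a lower bound of 4 + 2 + 1 = 7 moves.
The shortest route satisfying every rule uses 13 moves: Q → W → V → U → T → R → M → N → O → J → C → B → A → H.
The no-revisit rule (legs can't share cells) pushes the minimum above the 7-move bound; an exhaustive check rules out every length from 7 to 12 (on a 4-connected grid the length of any start-to-goal walk has the same parity as the Manhattan bound, so only lengths 7, 9, 11, … need checking), leaving 13 as the minimum.

13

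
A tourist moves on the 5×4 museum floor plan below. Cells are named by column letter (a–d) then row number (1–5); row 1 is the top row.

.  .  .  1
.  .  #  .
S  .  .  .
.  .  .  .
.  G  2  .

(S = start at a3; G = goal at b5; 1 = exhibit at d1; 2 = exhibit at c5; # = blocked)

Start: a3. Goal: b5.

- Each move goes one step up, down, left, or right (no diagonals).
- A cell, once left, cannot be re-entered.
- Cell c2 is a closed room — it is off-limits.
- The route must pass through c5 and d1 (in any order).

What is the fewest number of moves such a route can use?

11

Any route passes through c5 and d1 in some order between a3 and b5. Summing Manhattan distances along each leg and taking the cheapest ordering (a3 → d1 → c5 → b5) gives a lower bound of 5 + 5 + 1 = 11 moves.
A route of 11 moves achieves this: a3 → a2 → a1 → b1 → c1 → d1 → d2 → d3 → d4 → d5 → c5 → b5.
Since 11 matches the lower bound, it is optimal.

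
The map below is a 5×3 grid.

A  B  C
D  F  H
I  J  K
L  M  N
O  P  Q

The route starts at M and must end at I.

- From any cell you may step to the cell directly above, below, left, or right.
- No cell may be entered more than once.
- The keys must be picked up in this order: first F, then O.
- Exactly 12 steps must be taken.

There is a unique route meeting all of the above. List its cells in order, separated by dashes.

M - J - F - B - C - H - K - N - Q - P - O - L - I

The waypoints must appear in the order F, O, with no cell reused.
Route from M: up 3 to B, right 1 to C, down 4 to Q, left 2 to O, up 2 to I — 12 moves in all.
Check: order respected (F at step 2, O at step 10); 12 moves as required.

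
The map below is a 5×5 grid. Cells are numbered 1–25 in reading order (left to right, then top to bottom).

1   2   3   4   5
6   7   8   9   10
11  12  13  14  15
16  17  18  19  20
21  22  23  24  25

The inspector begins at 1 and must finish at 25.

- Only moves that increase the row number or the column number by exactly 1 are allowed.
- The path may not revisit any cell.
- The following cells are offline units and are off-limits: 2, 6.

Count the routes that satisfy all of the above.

A right/down-only route from 1 to 25 makes exactly 4 down-moves and 4 right-moves in some order.
With no other constraints that would be C(8,4) = 70 routes.
Subtract routes through each blocked cell (inclusion–exclusion for overlaps): − through 2: 35 − through 6: 35 → 0.
No route satisfies every constraint, so the count is 0.

0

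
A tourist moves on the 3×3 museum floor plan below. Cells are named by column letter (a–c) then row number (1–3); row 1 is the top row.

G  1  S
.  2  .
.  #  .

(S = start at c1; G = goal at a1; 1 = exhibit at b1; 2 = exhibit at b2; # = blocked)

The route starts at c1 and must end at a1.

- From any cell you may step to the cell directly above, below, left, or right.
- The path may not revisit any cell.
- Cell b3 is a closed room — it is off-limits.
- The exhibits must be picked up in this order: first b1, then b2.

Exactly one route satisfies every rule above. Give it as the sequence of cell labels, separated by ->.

The waypoints must appear in the order b1, b2, with no cell reused.
Route from c1: left 1 to b1, down 1 to b2, left 1 to a2, up 1 to a1 — 4 moves in all.
Check: order respected (1 at step 1, 2 at step 2).

c1 -> b1 -> b2 -> a2 -> a1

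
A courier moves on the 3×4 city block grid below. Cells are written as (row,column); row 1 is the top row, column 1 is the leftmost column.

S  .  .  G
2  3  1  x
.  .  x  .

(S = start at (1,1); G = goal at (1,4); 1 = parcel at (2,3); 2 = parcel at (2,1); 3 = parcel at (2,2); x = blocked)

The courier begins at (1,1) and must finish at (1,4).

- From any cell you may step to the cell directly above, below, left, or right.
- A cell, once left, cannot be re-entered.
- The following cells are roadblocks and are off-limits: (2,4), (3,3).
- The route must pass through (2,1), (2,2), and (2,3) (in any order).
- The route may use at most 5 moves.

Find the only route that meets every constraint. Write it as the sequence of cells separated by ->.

Any route must reach (2,1), (2,2), and (2,3) and still end at (1,4) within 5 moves, so the order of the required stops is forced.
Route from (1,1): down to (2,1), 2× right (reaching (2,3)), up to (1,3), right to (1,4) — 5 moves in all.
Check: all required cells visited; 5 ≤ 5 moves.

(1,1) -> (2,1) -> (2,2) -> (2,3) -> (1,3) -> (1,4)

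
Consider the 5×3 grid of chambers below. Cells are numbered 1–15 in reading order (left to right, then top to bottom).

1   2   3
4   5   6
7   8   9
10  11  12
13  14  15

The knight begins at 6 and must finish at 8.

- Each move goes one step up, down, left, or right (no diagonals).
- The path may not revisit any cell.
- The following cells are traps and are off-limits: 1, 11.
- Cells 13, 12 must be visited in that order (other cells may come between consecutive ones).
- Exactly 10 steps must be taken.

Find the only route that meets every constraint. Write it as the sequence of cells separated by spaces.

The waypoints must appear in the order 13, 12, with no cell reused.
Route from 6: left 2 to 4, down 3 to 13, right 2 to 15, up 2 to 9, left 1 to 8 — 10 moves in all.
Check: order respected (13 at step 5, 12 at step 8); 10 moves as required.

6 5 4 7 10 13 14 15 12 9 8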